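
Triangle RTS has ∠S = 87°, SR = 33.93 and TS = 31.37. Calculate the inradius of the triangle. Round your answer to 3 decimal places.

r ≈ 9.638

By the law of cosines, RT² = TS² + SR² − 2·TS·SR·cos S = 2023.9, so RT ≈ 44.988.
Area = ½·TS·SR·sin S ≈ 531.46.
Semiperimeter s = (31.37+33.93+44.988)/2 = 55.144.
Inradius = area/s = 531.46/55.144 ≈ 9.6377.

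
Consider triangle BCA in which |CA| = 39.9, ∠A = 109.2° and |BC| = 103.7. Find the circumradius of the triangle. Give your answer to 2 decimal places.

Law of sines: sin B = |CA|·sin A/|BC| ≈ 0.36336.
Since |BC| ≥ |CA|, only the acute value applies: ∠B ≈ 21.31°.
Then ∠C = 180° − ∠A − ∠B ≈ 49.49°.
Law of sines gives |AB| = |BC|·sin C/sin A ≈ 83.49.
Circumradius = |BC|/(2 sin A) ≈ 54.904.

R ≈ 54.90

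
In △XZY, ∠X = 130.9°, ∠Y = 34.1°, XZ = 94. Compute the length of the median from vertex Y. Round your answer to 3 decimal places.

82.237

The third angle is ∠Z = 180° − ∠Y − ∠X = 15.00°.
Law of sines: ZY = XZ·sin X/sin Y ≈ 126.73.
Law of sines: YX = XZ·sin Z/sin Y ≈ 43.395.
Median from Y: ½√(2·ZY² + 2·YX² − XZ²) ≈ 82.237.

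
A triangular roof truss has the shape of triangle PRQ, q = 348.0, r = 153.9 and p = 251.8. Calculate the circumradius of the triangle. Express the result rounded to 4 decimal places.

By the law of cosines, cos P = (r² + q² − p²) / (2·r·q) ≈ 0.75980, so ∠P ≈ 40.55°.
Circumradius = p/(2 sin P) ≈ 193.65.

193.6470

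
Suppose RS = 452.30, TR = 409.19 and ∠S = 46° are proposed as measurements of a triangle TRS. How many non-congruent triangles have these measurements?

RS·sin S = 452.30·sin(46°) ≈ 325.4.
Since RS sin S < TR < RS (325.4 < 409.19 < 452.30), two triangles exist.

2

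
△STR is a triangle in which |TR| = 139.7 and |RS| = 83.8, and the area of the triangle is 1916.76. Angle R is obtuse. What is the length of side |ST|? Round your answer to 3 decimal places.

220.593

From area = ½·|TR|·|RS|·sin R, we get sin R = 2·area/(|TR|·|RS|) ≈ 0.32746.
Taking the obtuse solution, ∠R ≈ 160.89°.
Law of cosines then gives |ST| ≈ 220.59.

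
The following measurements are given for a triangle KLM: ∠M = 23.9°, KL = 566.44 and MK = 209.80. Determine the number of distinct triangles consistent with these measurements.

1

MK·sin M = 209.80·sin(23.9°) ≈ 85.
Since KL ≥ MK, exactly one triangle exists.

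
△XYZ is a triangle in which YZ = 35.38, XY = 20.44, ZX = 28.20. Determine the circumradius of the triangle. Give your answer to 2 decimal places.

R ≈ 17.70

By the law of cosines, cos X = (ZX² + XY² − YZ²) / (2·ZX·XY) ≈ -0.03358, so ∠X ≈ 91.92°.
Circumradius = YZ/(2 sin X) ≈ 17.7.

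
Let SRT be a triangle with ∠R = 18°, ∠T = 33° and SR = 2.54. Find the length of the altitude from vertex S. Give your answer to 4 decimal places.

0.7849

The third angle is ∠S = 180° − ∠R − ∠T = 129.00°.
Law of sines: RT = SR·sin S/sin T ≈ 3.6243.
Law of sines: TS = SR·sin R/sin T ≈ 1.4411.
Area = ½·SR·RT·sin R ≈ 1.4224.
The altitude from S has length 2·area/RT ≈ 0.7849.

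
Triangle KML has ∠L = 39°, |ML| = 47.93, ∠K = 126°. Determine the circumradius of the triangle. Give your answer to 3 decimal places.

R ≈ 29.622

The third angle is ∠M = 180° − ∠L − ∠K = 15.00°.
Law of sines: |LK| = |ML|·sin M/sin K ≈ 15.334.
Law of sines: |KM| = |ML|·sin L/sin K ≈ 37.284.
Circumradius = |ML|/(2 sin K) ≈ 29.622.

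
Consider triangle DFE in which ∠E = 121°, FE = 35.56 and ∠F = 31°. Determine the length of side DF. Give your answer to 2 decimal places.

64.93

The third angle is ∠D = 180° − ∠F − ∠E = 28.00°.
Law of sines: DF = FE·sin E/sin D ≈ 64.926.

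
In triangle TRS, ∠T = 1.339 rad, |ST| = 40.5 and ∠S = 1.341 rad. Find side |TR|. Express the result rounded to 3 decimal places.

88.544

The third angle is ∠R = π − ∠S − ∠T = 0.462 rad.
Law of sines: |TR| = |ST|·sin S/sin R ≈ 88.544.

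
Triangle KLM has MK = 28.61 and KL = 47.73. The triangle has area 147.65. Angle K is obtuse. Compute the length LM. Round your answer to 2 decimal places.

From area = ½·MK·KL·sin K, we get sin K = 2·area/(MK·KL) ≈ 0.21625.
Taking the obtuse solution, ∠K ≈ 167.51°.
Law of cosines then gives LM ≈ 75.916.

75.92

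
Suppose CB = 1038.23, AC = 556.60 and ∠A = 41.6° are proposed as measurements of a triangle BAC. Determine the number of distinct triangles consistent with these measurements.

1

AC·sin A = 556.60·sin(41.6°) ≈ 369.5.
Since CB ≥ AC, exactly one triangle exists.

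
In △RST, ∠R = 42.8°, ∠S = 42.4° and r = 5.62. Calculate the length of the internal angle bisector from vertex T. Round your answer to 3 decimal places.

The third angle is ∠T = 180° − ∠R − ∠S = 94.80°.
Law of sines: s = r·sin S/sin R ≈ 5.5775.
Law of sines: t = r·sin T/sin R ≈ 8.2425.
The bisector from T has length 2·r·s·cos(∠T/2)/(r+s) ≈ 3.7896.

t_T ≈ 3.790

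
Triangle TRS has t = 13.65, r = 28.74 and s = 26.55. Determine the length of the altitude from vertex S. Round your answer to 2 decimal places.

Semiperimeter p = (13.65 + 28.74 + 26.55)/2 = 34.47.
Heron's formula: area = √(34.47·20.82·5.73·7.92) ≈ 180.47.
The altitude from S has length 2·area/s ≈ 13.595.

h_S ≈ 13.59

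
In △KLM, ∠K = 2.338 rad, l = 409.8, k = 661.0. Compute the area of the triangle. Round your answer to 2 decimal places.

Law of sines: sin L = l·sin K/k ≈ 0.44629.
Since k ≥ l, only the acute value applies: ∠L ≈ 0.463 rad.
Then ∠M = π − ∠K − ∠L ≈ 0.341 rad.
Law of sines gives m = k·sin M/sin K ≈ 307.07.
Area = ½·k·l·sin M ≈ 45292.

45292.19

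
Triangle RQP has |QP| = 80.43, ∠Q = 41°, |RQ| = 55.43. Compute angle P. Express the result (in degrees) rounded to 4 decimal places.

∠P ≈ 43.2952°

By the law of cosines, |PR|² = |RQ|² + |QP|² − 2·|RQ|·|QP|·cos Q = 2812.1, so |PR| ≈ 53.029.
Law of cosines again: cos P = (|QP|² + |PR|² − |RQ|²)/(2·|QP|·|PR|) ≈ 0.72783, so ∠P ≈ 43.30°.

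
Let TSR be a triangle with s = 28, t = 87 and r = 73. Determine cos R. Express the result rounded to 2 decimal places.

0.62

By the law of cosines, cos R = (t² + s² − r²) / (2·t·s) ≈ 0.62069, so ∠R ≈ 51.63°.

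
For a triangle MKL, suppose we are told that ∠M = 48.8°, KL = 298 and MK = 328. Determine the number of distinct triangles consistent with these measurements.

MK·sin M = 328·sin(48.8°) ≈ 246.8.
Since MK sin M < KL < MK (246.8 < 298 < 328), two triangles exist.

2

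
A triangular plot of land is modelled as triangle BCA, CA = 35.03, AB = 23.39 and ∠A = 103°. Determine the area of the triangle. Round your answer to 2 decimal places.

Area = ½·CA·AB·sin A ≈ 399.18.

area ≈ 399.18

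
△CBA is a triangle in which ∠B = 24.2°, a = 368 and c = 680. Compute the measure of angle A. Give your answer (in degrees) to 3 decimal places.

By the law of cosines, b² = a² + c² − 2·a·c·cos B = 1.4133e+05, so b ≈ 375.93.
Law of cosines again: cos A = (c² + b² − a²)/(2·c·b) ≈ 0.91596, so ∠A ≈ 23.66°.

∠A ≈ 23.658°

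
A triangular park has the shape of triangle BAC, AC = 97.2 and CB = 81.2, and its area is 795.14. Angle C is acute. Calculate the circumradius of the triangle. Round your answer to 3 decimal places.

From area = ½·AC·CB·sin C, we get sin C = 2·area/(AC·CB) ≈ 0.20149.
Taking the acute solution, ∠C ≈ 11.62°.
Law of cosines then gives BA ≈ 24.078.
Circumradius = BA/(2 sin C) ≈ 59.75.

R ≈ 59.750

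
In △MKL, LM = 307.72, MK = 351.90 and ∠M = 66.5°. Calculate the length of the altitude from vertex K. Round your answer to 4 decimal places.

By the law of cosines, KL² = LM² + MK² − 2·LM·MK·cos M = 1.3217e+05, so KL ≈ 363.55.
Area = ½·LM·MK·sin M ≈ 49653.
The altitude from K has length 2·area/LM ≈ 322.71.

h_K ≈ 322.7134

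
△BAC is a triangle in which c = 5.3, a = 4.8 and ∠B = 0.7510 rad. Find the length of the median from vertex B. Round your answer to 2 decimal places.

By the law of cosines, b² = a² + c² − 2·a·c·cos B = 13.936, so b ≈ 3.7331.
Median from B: ½√(2·a² + 2·c² − b²) ≈ 4.699.

4.70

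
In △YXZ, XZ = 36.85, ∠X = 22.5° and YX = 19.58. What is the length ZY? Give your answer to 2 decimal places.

By the law of cosines, ZY² = YX² + XZ² − 2·YX·XZ·cos X = 408.1, so ZY ≈ 20.201.

20.20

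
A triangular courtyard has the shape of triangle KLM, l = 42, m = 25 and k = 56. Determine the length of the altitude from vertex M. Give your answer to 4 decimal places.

h_M ≈ 39.2530

Semiperimeter s = (56 + 42 + 25)/2 = 61.5.
Heron's formula: area = √(61.5·5.5·19.5·36.5) ≈ 490.66.
The altitude from M has length 2·area/m ≈ 39.253.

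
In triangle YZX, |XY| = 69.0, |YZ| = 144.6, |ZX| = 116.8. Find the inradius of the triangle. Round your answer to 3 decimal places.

24.096

Semiperimeter s = (116.8 + 69 + 144.6)/2 = 165.2.
Heron's formula: area = √(165.2·48.4·96.2·20.6) ≈ 3980.6.
Inradius = area/s = 3980.6/165.2 ≈ 24.096.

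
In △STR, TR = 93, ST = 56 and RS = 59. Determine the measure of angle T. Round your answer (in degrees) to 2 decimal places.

By the law of cosines, cos T = (ST² + TR² − RS²) / (2·ST·TR) ≈ 0.79724, so ∠T ≈ 37.13°.

37.13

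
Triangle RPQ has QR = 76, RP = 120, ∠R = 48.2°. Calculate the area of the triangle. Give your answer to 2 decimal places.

area ≈ 3399.37

Area = ½·QR·RP·sin R ≈ 3399.4.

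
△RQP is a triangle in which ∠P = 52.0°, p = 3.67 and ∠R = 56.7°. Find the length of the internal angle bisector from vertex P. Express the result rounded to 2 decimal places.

The third angle is ∠Q = 180° − ∠P − ∠R = 71.30°.
Law of sines: r = p·sin R/sin P ≈ 3.8926.
Law of sines: q = p·sin Q/sin P ≈ 4.4114.
The bisector from P has length 2·r·q·cos(∠P/2)/(r+q) ≈ 3.7172.

t_P ≈ 3.72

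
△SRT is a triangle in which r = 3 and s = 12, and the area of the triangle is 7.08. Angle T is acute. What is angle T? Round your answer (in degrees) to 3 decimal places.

23.162

From area = ½·s·r·sin T, we get sin T = 2·area/(s·r) ≈ 0.39333.
Taking the acute solution, ∠T ≈ 23.16°.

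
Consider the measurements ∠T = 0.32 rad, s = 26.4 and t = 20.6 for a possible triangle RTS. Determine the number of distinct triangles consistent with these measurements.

2

s·sin T = 26.4·sin(0.32 rad) ≈ 8.305.
Since s sin T < t < s (8.305 < 20.6 < 26.4), two triangles exist.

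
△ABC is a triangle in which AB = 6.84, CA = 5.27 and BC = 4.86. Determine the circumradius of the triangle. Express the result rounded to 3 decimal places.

By the law of cosines, cos A = (CA² + AB² − BC²) / (2·CA·AB) ≈ 0.70657, so ∠A ≈ 0.786 rad.
Circumradius = BC/(2 sin A) ≈ 3.4339.

3.434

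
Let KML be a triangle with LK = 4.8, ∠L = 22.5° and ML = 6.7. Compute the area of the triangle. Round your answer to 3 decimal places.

area ≈ 6.154

Area = ½·ML·LK·sin L ≈ 6.1535.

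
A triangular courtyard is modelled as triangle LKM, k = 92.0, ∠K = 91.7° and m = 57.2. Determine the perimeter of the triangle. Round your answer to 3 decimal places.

perimeter ≈ 219.580

Law of sines: sin M = m·sin K/k ≈ 0.62147.
Since k ≥ m, only the acute value applies: ∠M ≈ 38.42°.
Then ∠L = 180° − ∠K − ∠M ≈ 49.88°.
Law of sines gives l = k·sin L/sin K ≈ 70.38.
Semiperimeter s = (70.38+92+57.2)/2 = 109.79.
Perimeter = 70.38 + 92 + 57.2 = 219.58.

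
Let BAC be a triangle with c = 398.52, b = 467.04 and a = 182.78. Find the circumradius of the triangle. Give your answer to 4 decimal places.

By the law of cosines, cos B = (a² + c² − b²) / (2·a·c) ≈ -0.17778, so ∠B ≈ 100.24°.
Circumradius = b/(2 sin B) ≈ 237.3.

R ≈ 237.3002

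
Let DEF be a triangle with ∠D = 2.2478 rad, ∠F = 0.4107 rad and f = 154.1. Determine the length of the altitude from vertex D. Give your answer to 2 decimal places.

71.58

The third angle is ∠E = π − ∠F − ∠D = 0.4831 rad.
Law of sines: d = f·sin D/sin F ≈ 300.85.
Law of sines: e = f·sin E/sin F ≈ 179.29.
Area = ½·f·d·sin E ≈ 10768.
The altitude from D has length 2·area/d ≈ 71.583.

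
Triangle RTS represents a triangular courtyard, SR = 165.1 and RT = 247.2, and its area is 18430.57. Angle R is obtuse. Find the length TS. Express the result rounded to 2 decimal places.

From area = ½·SR·RT·sin R, we get sin R = 2·area/(SR·RT) ≈ 0.90318.
Taking the obtuse solution, ∠R ≈ 2.0145 rad.
Law of cosines then gives TS ≈ 351.29.

351.29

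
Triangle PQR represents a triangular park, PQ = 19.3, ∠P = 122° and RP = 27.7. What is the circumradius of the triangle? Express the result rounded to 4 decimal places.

24.3550

By the law of cosines, QR² = RP² + PQ² − 2·RP·PQ·cos P = 1706.4, so QR ≈ 41.308.
Area = ½·RP·PQ·sin P ≈ 226.69.
Circumradius = QR/(2 sin P) ≈ 24.355.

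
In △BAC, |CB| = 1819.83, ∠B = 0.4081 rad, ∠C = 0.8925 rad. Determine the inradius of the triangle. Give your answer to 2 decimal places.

262.88

The third angle is ∠A = π − ∠C − ∠B = 1.8410 rad.
Law of sines: |AC| = |CB|·sin B/sin A ≈ 749.42.
Law of sines: |BA| = |CB|·sin C/sin A ≈ 1470.3.
Area = ½·|CB|·|AC|·sin C ≈ 5.3096e+05.
Semiperimeter s = (749.42+1819.8+1470.3)/2 = 2019.8.
Inradius = area/s = 5.3096e+05/2019.8 ≈ 262.88.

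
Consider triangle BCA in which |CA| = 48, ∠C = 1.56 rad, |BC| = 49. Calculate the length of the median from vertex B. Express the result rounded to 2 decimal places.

54.33

By the law of cosines, |AB|² = |BC|² + |CA|² − 2·|BC|·|CA|·cos C = 4654.2, so |AB| ≈ 68.222.
Median from B: ½√(2·|AB|² + 2·|BC|² − |CA|²) ≈ 54.329.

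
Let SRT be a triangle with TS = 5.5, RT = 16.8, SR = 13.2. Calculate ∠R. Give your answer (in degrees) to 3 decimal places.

∠R ≈ 16.051°

By the law of cosines, cos R = (SR² + RT² − TS²) / (2·SR·RT) ≈ 0.96102, so ∠R ≈ 16.05°.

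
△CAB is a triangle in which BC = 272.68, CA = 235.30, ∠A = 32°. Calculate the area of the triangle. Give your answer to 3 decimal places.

Law of sines: sin B = CA·sin A/BC ≈ 0.45728.
Since BC ≥ CA, only the acute value applies: ∠B ≈ 27.21°.
Then ∠C = 180° − ∠A − ∠B ≈ 120.79°.
Law of sines gives AB = BC·sin C/sin A ≈ 442.05.
Area = ½·BC·CA·sin C ≈ 27559.

27559.410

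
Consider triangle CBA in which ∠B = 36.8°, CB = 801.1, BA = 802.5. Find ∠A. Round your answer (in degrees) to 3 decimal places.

∠A ≈ 71.450°

By the law of cosines, AC² = CB² + BA² − 2·CB·BA·cos B = 2.5621e+05, so AC ≈ 506.18.
Law of cosines again: cos A = (BA² + AC² − CB²)/(2·BA·AC) ≈ 0.31814, so ∠A ≈ 71.45°.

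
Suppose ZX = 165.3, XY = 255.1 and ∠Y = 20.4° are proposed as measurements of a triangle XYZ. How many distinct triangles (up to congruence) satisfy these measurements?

XY·sin Y = 255.1·sin(20.4°) ≈ 88.92.
Since XY sin Y < ZX < XY (88.92 < 165.3 < 255.1), two triangles exist.

2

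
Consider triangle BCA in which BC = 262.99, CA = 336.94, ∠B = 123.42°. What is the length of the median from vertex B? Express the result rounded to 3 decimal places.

Law of sines: sin A = BC·sin B/CA ≈ 0.65147.
Since CA ≥ BC, only the acute value applies: ∠A ≈ 40.65°.
Then ∠C = 180° − ∠B − ∠A ≈ 15.93°.
Law of sines gives AB = CA·sin C/sin B ≈ 110.78.
Median from B: ½√(2·AB² + 2·BC² − CA²) ≈ 111.07.

m_B ≈ 111.067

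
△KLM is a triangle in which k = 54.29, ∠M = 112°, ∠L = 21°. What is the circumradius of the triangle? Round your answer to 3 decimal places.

The third angle is ∠K = 180° − ∠L − ∠M = 47.00°.
Law of sines: l = k·sin L/sin K ≈ 26.602.
Law of sines: m = k·sin M/sin K ≈ 68.827.
Circumradius = k/(2 sin K) ≈ 37.116.

37.116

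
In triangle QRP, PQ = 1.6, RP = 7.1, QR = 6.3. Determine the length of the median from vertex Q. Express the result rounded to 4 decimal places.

2.9193

Median from Q: ½√(2·PQ² + 2·QR² − RP²) ≈ 2.9193.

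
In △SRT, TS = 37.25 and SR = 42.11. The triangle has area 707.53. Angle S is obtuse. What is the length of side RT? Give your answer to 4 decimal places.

67.1899

From area = ½·TS·SR·sin S, we get sin S = 2·area/(TS·SR) ≈ 0.90212.
Taking the obtuse solution, ∠S ≈ 2.017 rad.
Law of cosines then gives RT ≈ 67.19.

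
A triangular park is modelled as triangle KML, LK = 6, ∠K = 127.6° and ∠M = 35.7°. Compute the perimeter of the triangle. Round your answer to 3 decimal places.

17.101

The third angle is ∠L = 180° − ∠K − ∠M = 16.70°.
Law of sines: ML = LK·sin K/sin M ≈ 8.1464.
Law of sines: KM = LK·sin L/sin M ≈ 2.9547.
Semiperimeter s = (8.1464+6+2.9547)/2 = 8.5505.
Perimeter = 8.1464 + 6 + 2.9547 = 17.101.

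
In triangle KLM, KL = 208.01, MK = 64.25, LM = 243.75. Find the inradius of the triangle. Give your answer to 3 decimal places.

r ≈ 23.134

Semiperimeter s = (243.75 + 64.25 + 208.01)/2 = 258.
Heron's formula: area = √(258·14.255·193.75·49.995) ≈ 5968.8.
Inradius = area/s = 5968.8/258 ≈ 23.134.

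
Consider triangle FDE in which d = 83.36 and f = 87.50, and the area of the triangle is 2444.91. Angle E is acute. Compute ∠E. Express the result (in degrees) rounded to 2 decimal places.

From area = ½·f·d·sin E, we get sin E = 2·area/(f·d) ≈ 0.67039.
Taking the acute solution, ∠E ≈ 42.10°.

42.10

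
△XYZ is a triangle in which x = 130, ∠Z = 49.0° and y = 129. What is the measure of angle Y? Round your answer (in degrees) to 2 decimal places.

65.01

By the law of cosines, z² = x² + y² − 2·x·y·cos Z = 11537, so z ≈ 107.41.
Law of cosines again: cos Y = (z² + x² − y²)/(2·z·x) ≈ 0.42239, so ∠Y ≈ 65.01°.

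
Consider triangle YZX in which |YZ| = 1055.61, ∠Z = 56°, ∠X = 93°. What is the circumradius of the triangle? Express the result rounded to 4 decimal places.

528.5293

The third angle is ∠Y = 180° − ∠Z − ∠X = 31.00°.
Law of sines: |ZX| = |YZ|·sin Y/sin X ≈ 544.43.
Law of sines: |XY| = |YZ|·sin Z/sin X ≈ 876.34.
Circumradius = |YZ|/(2 sin X) ≈ 528.53.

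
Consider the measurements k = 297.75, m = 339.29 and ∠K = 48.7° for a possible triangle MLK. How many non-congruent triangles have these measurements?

m·sin K = 339.29·sin(48.7°) ≈ 254.9.
Since m sin K < k < m (254.9 < 297.75 < 339.29), two triangles exist.

2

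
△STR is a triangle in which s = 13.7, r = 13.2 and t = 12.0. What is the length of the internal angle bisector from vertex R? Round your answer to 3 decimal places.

By the law of cosines, cos R = (s² + t² − r²) / (2·s·t) ≈ 0.47886, so ∠R ≈ 61.39°.
The bisector from R has length 2·s·t·cos(∠R/2)/(s+t) ≈ 11.001.

t_R ≈ 11.001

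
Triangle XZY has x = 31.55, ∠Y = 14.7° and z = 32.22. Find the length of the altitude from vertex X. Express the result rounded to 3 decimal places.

h_X ≈ 8.176

By the law of cosines, y² = x² + z² − 2·x·z·cos Y = 66.996, so y ≈ 8.1851.
Area = ½·x·z·sin Y ≈ 128.98.
The altitude from X has length 2·area/x ≈ 8.1761.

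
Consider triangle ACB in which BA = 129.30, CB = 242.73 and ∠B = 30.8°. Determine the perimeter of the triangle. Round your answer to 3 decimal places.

perimeter ≈ 519.405

By the law of cosines, AC² = CB² + BA² − 2·CB·BA·cos B = 21719, so AC ≈ 147.38.
Semiperimeter s = (242.73+129.3+147.38)/2 = 259.7.
Perimeter = 242.73 + 129.3 + 147.38 = 519.41.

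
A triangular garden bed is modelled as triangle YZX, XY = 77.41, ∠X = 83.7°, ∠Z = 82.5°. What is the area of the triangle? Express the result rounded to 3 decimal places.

The third angle is ∠Y = 180° − ∠Z − ∠X = 13.80°.
Law of sines: ZX = XY·sin Y/sin Z ≈ 18.624.
Law of sines: YZ = XY·sin X/sin Z ≈ 77.606.
Area = ½·XY·ZX·sin X ≈ 716.5.

area ≈ 716.497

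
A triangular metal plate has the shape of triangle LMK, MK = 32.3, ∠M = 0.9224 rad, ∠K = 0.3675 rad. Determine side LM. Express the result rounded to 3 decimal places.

The third angle is ∠L = π − ∠M − ∠K = 1.8517 rad.
Law of sines: LM = MK·sin K/sin L ≈ 12.078.

12.078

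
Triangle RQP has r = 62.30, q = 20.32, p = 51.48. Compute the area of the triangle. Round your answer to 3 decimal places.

Semiperimeter s = (62.3 + 20.32 + 51.48)/2 = 67.05.
Heron's formula: area = √(67.05·4.75·46.73·15.57) ≈ 481.38.

area ≈ 481.380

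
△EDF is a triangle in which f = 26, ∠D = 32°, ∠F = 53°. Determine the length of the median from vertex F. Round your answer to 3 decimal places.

The third angle is ∠E = 180° − ∠D − ∠F = 95.00°.
Law of sines: e = f·sin E/sin F ≈ 32.432.
Law of sines: d = f·sin D/sin F ≈ 17.252.
Median from F: ½√(2·e² + 2·d² − f²) ≈ 22.488.

m_F ≈ 22.488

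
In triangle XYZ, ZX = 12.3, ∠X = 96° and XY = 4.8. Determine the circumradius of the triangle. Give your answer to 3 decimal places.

6.869

By the law of cosines, YZ² = ZX² + XY² − 2·ZX·XY·cos X = 186.67, so YZ ≈ 13.663.
Area = ½·ZX·XY·sin X ≈ 29.358.
Circumradius = YZ/(2 sin X) ≈ 6.869.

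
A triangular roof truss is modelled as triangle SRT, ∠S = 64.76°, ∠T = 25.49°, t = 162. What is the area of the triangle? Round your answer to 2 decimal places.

27579.94

The third angle is ∠R = 180° − ∠T − ∠S = 89.75°.
Law of sines: s = t·sin S/sin T ≈ 340.5.
Law of sines: r = t·sin R/sin T ≈ 376.43.
Area = ½·t·s·sin R ≈ 27580.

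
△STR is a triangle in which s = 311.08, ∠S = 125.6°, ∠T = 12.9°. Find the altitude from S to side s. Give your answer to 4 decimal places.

56.5958

The third angle is ∠R = 180° − ∠S − ∠T = 41.50°.
Law of sines: t = s·sin T/sin S ≈ 85.412.
Law of sines: r = s·sin R/sin S ≈ 253.51.
Area = ½·s·t·sin R ≈ 8802.9.
The altitude from S has length 2·area/s ≈ 56.596.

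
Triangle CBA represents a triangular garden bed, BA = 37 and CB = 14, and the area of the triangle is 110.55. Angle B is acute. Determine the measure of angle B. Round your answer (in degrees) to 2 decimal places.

From area = ½·CB·BA·sin B, we get sin B = 2·area/(CB·BA) ≈ 0.42683.
Taking the acute solution, ∠B ≈ 25.27°.

∠B ≈ 25.27°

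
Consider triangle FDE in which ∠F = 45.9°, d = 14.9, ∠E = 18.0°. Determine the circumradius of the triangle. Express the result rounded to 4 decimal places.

8.2960

The third angle is ∠D = 180° − ∠E − ∠F = 116.10°.
Law of sines: f = d·sin F/sin D ≈ 11.915.
Law of sines: e = d·sin E/sin D ≈ 5.1272.
Circumradius = d/(2 sin D) ≈ 8.296.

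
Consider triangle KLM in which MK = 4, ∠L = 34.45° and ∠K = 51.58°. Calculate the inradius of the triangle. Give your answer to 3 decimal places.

The third angle is ∠M = 180° − ∠K − ∠L = 93.97°.
Law of sines: LM = MK·sin K/sin L ≈ 5.54.
Law of sines: KL = MK·sin M/sin L ≈ 7.0541.
Area = ½·MK·LM·sin M ≈ 11.053.
Semiperimeter s = (5.54+4+7.0541)/2 = 8.297.
Inradius = area/s = 11.053/8.297 ≈ 1.3322.

1.332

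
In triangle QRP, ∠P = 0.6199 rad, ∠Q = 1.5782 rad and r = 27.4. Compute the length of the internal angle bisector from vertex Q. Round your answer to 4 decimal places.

t_Q ≈ 16.1288

The third angle is ∠R = π − ∠P − ∠Q = 0.9435 rad.
Law of sines: q = r·sin Q/sin R ≈ 33.842.
Law of sines: p = r·sin P/sin R ≈ 19.661.
The bisector from Q has length 2·r·p·cos(∠Q/2)/(r+p) ≈ 16.129.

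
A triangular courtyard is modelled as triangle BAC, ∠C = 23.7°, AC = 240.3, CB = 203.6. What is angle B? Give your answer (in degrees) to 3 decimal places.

By the law of cosines, BA² = AC² + CB² − 2·AC·CB·cos C = 9599.3, so BA ≈ 97.976.
Law of cosines again: cos B = (CB² + BA² − AC²)/(2·CB·BA) ≈ -0.16773, so ∠B ≈ 99.66°.

∠B ≈ 99.656°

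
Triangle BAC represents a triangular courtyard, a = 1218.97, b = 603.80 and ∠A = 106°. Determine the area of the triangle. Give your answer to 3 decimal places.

area ≈ 262777.664

Law of sines: sin B = b·sin A/a ≈ 0.47615.
Since a ≥ b, only the acute value applies: ∠B ≈ 28.43°.
Then ∠C = 180° − ∠A − ∠B ≈ 45.57°.
Law of sines gives c = a·sin C/sin A ≈ 905.49.
Area = ½·a·b·sin C ≈ 2.6278e+05.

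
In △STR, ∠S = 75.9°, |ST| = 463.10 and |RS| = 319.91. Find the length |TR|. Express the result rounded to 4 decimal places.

494.5915

By the law of cosines, |TR|² = |RS|² + |ST|² − 2·|RS|·|ST|·cos S = 2.4462e+05, so |TR| ≈ 494.59.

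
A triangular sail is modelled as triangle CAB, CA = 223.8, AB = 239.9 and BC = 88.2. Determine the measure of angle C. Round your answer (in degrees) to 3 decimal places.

∠C ≈ 89.545°

By the law of cosines, cos C = (BC² + CA² − AB²) / (2·BC·CA) ≈ 0.00795, so ∠C ≈ 89.54°.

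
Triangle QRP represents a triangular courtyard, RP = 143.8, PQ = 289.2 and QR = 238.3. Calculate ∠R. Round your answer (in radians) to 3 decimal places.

1.661

By the law of cosines, cos R = (QR² + RP² − PQ²) / (2·QR·RP) ≈ -0.09005, so ∠R ≈ 1.661 rad.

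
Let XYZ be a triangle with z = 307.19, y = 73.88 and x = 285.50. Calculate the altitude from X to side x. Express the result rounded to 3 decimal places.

Semiperimeter s = (285.5 + 73.88 + 307.19)/2 = 333.28.
Heron's formula: area = √(333.28·47.785·259.4·26.095) ≈ 10383.
The altitude from X has length 2·area/x ≈ 72.735.

h_X ≈ 72.735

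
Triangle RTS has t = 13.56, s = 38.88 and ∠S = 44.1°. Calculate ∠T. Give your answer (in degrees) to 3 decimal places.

∠T ≈ 14.047°

Law of sines: sin T = t·sin S/s ≈ 0.24271.
Since s ≥ t, only the acute value applies: ∠T ≈ 14.05°.
Then ∠R = 180° − ∠S − ∠T ≈ 121.85°.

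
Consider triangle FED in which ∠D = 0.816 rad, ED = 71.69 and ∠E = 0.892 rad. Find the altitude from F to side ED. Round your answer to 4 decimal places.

The third angle is ∠F = π − ∠E − ∠D = 1.434 rad.
Law of sines: DF = ED·sin E/sin F ≈ 56.328.
Law of sines: FE = ED·sin D/sin F ≈ 52.715.
Area = ½·ED·DF·sin D ≈ 1470.7.
The altitude from F has length 2·area/ED ≈ 41.03.

41.0298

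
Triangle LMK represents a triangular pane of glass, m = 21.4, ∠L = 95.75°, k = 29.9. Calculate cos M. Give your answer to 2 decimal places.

By the law of cosines, l² = m² + k² − 2·m·k·cos L = 1480.2, so l ≈ 38.473.
Law of cosines again: cos M = (k² + l² − m²)/(2·k·l) ≈ 0.83289, so ∠M ≈ 33.60°.

0.83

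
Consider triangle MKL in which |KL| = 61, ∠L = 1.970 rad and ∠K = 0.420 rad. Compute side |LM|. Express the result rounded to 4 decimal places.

36.4283

The third angle is ∠M = π − ∠K − ∠L = 0.752 rad.
Law of sines: |LM| = |KL|·sin K/sin M ≈ 36.428.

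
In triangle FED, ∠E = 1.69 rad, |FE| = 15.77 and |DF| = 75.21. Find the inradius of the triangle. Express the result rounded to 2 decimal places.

6.90

Law of sines: sin D = |FE|·sin E/|DF| ≈ 0.20819.
Since |DF| ≥ |FE|, only the acute value applies: ∠D ≈ 0.210 rad.
Then ∠F = π − ∠E − ∠D ≈ 1.242 rad.
Law of sines gives |ED| = |DF|·sin F/sin E ≈ 71.687.
Area = ½·|DF|·|FE|·sin F ≈ 561.24.
Semiperimeter s = (71.687+75.21+15.77)/2 = 81.333.
Inradius = area/s = 561.24/81.333 ≈ 6.9005.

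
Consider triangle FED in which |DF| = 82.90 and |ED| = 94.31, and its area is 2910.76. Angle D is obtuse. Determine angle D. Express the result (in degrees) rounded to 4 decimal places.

From area = ½·|ED|·|DF|·sin D, we get sin D = 2·area/(|ED|·|DF|) ≈ 0.74460.
Taking the obtuse solution, ∠D ≈ 131.88°.

131.8751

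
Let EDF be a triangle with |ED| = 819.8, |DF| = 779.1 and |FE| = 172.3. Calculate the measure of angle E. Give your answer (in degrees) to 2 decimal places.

∠E ≈ 70.40°

By the law of cosines, cos E = (|FE|² + |ED|² − |DF|²) / (2·|FE|·|ED|) ≈ 0.33544, so ∠E ≈ 70.40°.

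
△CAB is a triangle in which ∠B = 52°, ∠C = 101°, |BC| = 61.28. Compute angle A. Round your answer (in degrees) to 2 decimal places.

The third angle is ∠A = 180° − ∠B − ∠C = 27.00°.

27.00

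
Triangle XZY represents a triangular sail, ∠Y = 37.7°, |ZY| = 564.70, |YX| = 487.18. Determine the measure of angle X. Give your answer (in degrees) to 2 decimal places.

By the law of cosines, |XZ|² = |ZY|² + |YX|² − 2·|ZY|·|YX|·cos Y = 1.2088e+05, so |XZ| ≈ 347.68.
Law of cosines again: cos X = (|YX|² + |XZ|² − |ZY|²)/(2·|YX|·|XZ|) ≈ 0.11613, so ∠X ≈ 83.33°.

83.33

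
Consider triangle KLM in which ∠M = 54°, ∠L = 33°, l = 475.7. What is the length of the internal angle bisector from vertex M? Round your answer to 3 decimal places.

t_M ≈ 548.538

The third angle is ∠K = 180° − ∠L − ∠M = 93.00°.
Law of sines: k = l·sin K/sin L ≈ 872.23.
Law of sines: m = l·sin M/sin L ≈ 706.61.
The bisector from M has length 2·k·l·cos(∠M/2)/(k+l) ≈ 548.54.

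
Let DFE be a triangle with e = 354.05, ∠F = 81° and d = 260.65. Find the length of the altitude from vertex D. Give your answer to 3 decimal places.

h_D ≈ 349.691

By the law of cosines, f² = e² + d² − 2·e·d·cos F = 1.6442e+05, so f ≈ 405.48.
Area = ½·e·d·sin F ≈ 45573.
The altitude from D has length 2·area/d ≈ 349.69.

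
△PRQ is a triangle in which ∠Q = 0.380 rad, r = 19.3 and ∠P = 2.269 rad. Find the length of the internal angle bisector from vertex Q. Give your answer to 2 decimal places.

23.44

The third angle is ∠R = π − ∠Q − ∠P = 0.493 rad.
Law of sines: p = r·sin P/sin R ≈ 31.261.
Law of sines: q = r·sin Q/sin R ≈ 15.138.
The bisector from Q has length 2·p·r·cos(∠Q/2)/(p+r) ≈ 23.436.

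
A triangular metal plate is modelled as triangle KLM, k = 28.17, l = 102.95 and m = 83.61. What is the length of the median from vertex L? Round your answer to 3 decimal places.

Median from L: ½√(2·m² + 2·k² − l²) ≈ 35.248.

35.248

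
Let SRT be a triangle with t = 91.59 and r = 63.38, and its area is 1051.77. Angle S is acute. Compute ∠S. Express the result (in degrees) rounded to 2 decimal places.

21.25

From area = ½·r·t·sin S, we get sin S = 2·area/(r·t) ≈ 0.36237.
Taking the acute solution, ∠S ≈ 21.25°.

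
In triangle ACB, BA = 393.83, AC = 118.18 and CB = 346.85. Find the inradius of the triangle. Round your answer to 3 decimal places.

46.161

Semiperimeter s = (346.85 + 393.83 + 118.18)/2 = 429.43.
Heron's formula: area = √(429.43·82.58·35.6·311.25) ≈ 19823.
Inradius = area/s = 19823/429.43 ≈ 46.161.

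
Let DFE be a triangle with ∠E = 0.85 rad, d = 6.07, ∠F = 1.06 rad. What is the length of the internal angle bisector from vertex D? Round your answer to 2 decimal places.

The third angle is ∠D = π − ∠F − ∠E = 1.232 rad.
Law of sines: f = d·sin F/sin D ≈ 5.6151.
Law of sines: e = d·sin E/sin D ≈ 4.8358.
The bisector from D has length 2·f·e·cos(∠D/2)/(f+e) ≈ 4.2419.

4.24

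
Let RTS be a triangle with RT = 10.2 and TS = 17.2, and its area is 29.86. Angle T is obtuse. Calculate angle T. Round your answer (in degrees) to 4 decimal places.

From area = ½·RT·TS·sin T, we get sin T = 2·area/(RT·TS) ≈ 0.34040.
Taking the obtuse solution, ∠T ≈ 160.10°.

∠T ≈ 160.0987°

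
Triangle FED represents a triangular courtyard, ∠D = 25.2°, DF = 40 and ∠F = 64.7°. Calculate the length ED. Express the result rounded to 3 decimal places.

36.163

The third angle is ∠E = 180° − ∠D − ∠F = 90.10°.
Law of sines: ED = DF·sin F/sin E ≈ 36.163.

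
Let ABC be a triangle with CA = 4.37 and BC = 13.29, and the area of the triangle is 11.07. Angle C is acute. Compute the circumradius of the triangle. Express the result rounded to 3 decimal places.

From area = ½·BC·CA·sin C, we get sin C = 2·area/(BC·CA) ≈ 0.38122.
Taking the acute solution, ∠C ≈ 22.41°.
Law of cosines then gives AB ≈ 9.3988.
Circumradius = AB/(2 sin C) ≈ 12.327.

12.327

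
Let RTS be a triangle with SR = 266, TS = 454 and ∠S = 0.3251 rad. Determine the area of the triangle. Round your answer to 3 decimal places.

area ≈ 19286.225

Area = ½·TS·SR·sin S ≈ 19286.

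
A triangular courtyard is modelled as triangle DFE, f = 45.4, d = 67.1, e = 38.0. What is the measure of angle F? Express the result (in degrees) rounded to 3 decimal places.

40.370

By the law of cosines, cos F = (e² + d² − f²) / (2·e·d) ≈ 0.76187, so ∠F ≈ 40.37°.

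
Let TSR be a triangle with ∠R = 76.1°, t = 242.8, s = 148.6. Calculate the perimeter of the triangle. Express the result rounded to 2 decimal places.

By the law of cosines, r² = t² + s² − 2·t·s·cos R = 63699, so r ≈ 252.39.
Semiperimeter p = (242.8+148.6+252.39)/2 = 321.89.
Perimeter = 242.8 + 148.6 + 252.39 = 643.79.

perimeter ≈ 643.79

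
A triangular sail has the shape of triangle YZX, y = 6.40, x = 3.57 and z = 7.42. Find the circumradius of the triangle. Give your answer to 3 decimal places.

R ≈ 3.712

By the law of cosines, cos Y = (z² + x² − y²) / (2·z·x) ≈ 0.50664, so ∠Y ≈ 1.040 rad.
Circumradius = y/(2 sin Y) ≈ 3.7116.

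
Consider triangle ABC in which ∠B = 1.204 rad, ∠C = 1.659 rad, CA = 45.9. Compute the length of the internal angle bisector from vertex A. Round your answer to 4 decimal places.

46.9308

The third angle is ∠A = π − ∠B − ∠C = 0.279 rad.
Law of sines: BC = CA·sin A/sin B ≈ 13.522.
Law of sines: AB = CA·sin C/sin B ≈ 48.98.
The bisector from A has length 2·CA·AB·cos(∠A/2)/(CA+AB) ≈ 46.931.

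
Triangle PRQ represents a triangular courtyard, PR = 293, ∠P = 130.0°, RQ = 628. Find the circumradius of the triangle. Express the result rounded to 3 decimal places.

409.898

Law of sines: sin Q = PR·sin P/RQ ≈ 0.35741.
Since RQ ≥ PR, only the acute value applies: ∠Q ≈ 20.94°.
Then ∠R = 180° − ∠P − ∠Q ≈ 29.06°.
Law of sines gives QP = RQ·sin R/sin P ≈ 398.18.
Circumradius = RQ/(2 sin P) ≈ 409.9.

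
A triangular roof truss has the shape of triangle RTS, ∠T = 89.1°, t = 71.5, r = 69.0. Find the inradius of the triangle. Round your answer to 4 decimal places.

8.5431

Law of sines: sin R = r·sin T/t ≈ 0.96492.
Since t ≥ r, only the acute value applies: ∠R ≈ 74.78°.
Then ∠S = 180° − ∠T − ∠R ≈ 16.12°.
Law of sines gives s = t·sin S/sin T ≈ 19.857.
Area = ½·t·r·sin S ≈ 684.97.
Semiperimeter p = (69+71.5+19.857)/2 = 80.178.
Inradius = area/p = 684.97/80.178 ≈ 8.5431.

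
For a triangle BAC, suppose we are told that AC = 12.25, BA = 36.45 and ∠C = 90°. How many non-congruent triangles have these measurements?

1

AC·sin C = 12.25·sin(90°) ≈ 12.25.
Since ∠C is not acute, a triangle exists only if BA > AC; here BA > AC, so there is exactly one triangle.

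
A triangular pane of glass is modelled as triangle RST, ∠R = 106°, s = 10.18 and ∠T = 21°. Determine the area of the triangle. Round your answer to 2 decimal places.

area ≈ 22.35

The third angle is ∠S = 180° − ∠T − ∠R = 53.00°.
Law of sines: r = s·sin R/sin S ≈ 12.253.
Law of sines: t = s·sin T/sin S ≈ 4.568.
Area = ½·s·r·sin T ≈ 22.351.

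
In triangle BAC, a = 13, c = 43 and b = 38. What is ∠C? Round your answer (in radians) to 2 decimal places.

∠C ≈ 1.81 rad

By the law of cosines, cos C = (b² + a² − c²) / (2·b·a) ≈ -0.23887, so ∠C ≈ 1.812 rad.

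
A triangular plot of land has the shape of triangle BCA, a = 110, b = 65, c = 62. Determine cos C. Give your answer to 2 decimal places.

By the law of cosines, cos C = (a² + b² − c²) / (2·a·b) ≈ 0.87280, so ∠C ≈ 29.21°.

cos C ≈ 0.87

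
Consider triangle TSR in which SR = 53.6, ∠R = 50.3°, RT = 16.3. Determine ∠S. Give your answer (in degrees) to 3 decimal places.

16.193

By the law of cosines, TS² = SR² + RT² − 2·SR·RT·cos R = 2022.5, so TS ≈ 44.972.
Law of cosines again: cos S = (TS² + SR² − RT²)/(2·TS·SR) ≈ 0.96033, so ∠S ≈ 16.19°.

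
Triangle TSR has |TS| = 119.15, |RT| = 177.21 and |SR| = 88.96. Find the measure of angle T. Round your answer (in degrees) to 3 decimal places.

By the law of cosines, cos T = (|RT|² + |TS|² − |SR|²) / (2·|RT|·|TS|) ≈ 0.89242, so ∠T ≈ 26.82°.

26.821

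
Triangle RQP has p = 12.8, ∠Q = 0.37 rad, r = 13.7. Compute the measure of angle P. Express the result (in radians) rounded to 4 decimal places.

By the law of cosines, q² = p² + r² − 2·p·r·cos Q = 24.544, so q ≈ 4.9542.
Law of cosines again: cos P = (r² + q² − p²)/(2·r·q) ≈ 0.35651, so ∠P ≈ 1.206 rad.

∠P ≈ 1.2063 rad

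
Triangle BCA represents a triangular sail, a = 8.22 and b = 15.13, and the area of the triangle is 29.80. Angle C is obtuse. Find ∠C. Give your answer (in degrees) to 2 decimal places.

151.37

From area = ½·a·b·sin C, we get sin C = 2·area/(a·b) ≈ 0.47922.
Taking the obtuse solution, ∠C ≈ 151.37°.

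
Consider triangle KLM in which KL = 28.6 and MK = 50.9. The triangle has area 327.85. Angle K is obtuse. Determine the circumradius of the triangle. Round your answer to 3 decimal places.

R ≈ 86.044

From area = ½·MK·KL·sin K, we get sin K = 2·area/(MK·KL) ≈ 0.45042.
Taking the obtuse solution, ∠K ≈ 153.23°.
Law of cosines then gives LM ≈ 77.512.
Circumradius = LM/(2 sin K) ≈ 86.044.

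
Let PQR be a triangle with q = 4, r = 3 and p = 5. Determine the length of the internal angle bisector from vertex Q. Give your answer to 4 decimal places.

t_Q ≈ 3.3541

By the law of cosines, cos Q = (r² + p² − q²) / (2·r·p) ≈ 0.60000, so ∠Q ≈ 0.927 rad.
The bisector from Q has length 2·r·p·cos(∠Q/2)/(r+p) ≈ 3.3541.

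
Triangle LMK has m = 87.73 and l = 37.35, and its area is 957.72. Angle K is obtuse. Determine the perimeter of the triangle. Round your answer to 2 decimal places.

245.12

From area = ½·l·m·sin K, we get sin K = 2·area/(l·m) ≈ 0.58456.
Taking the obtuse solution, ∠K ≈ 144.23°.
Law of cosines then gives k ≈ 120.04.
Perimeter = 37.35 + 87.73 + 120.04 = 245.12.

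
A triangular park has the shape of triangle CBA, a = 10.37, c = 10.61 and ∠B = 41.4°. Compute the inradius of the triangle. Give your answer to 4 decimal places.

2.5621

By the law of cosines, b² = a² + c² − 2·a·c·cos B = 55.046, so b ≈ 7.4193.
Area = ½·a·c·sin B ≈ 36.381.
Semiperimeter s = (10.61+7.4193+10.37)/2 = 14.2.
Inradius = area/s = 36.381/14.2 ≈ 2.5621.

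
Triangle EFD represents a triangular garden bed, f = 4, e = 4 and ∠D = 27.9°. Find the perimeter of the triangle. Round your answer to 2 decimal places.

By the law of cosines, d² = e² + f² − 2·e·f·cos D = 3.7195, so d ≈ 1.9286.
Semiperimeter s = (4+4+1.9286)/2 = 4.9643.
Perimeter = 4 + 4 + 1.9286 = 9.9286.

perimeter ≈ 9.93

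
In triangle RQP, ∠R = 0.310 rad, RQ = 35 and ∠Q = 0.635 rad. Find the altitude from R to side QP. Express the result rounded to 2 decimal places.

The third angle is ∠P = π − ∠R − ∠Q = 2.197 rad.
Law of sines: QP = RQ·sin R/sin P ≈ 13.173.
Law of sines: PR = RQ·sin Q/sin P ≈ 25.615.
Area = ½·RQ·QP·sin Q ≈ 136.75.
The altitude from R has length 2·area/QP ≈ 20.761.

h_R ≈ 20.76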